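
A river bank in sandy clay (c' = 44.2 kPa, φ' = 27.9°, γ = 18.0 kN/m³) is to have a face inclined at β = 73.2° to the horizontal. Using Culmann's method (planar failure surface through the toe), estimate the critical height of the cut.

H_c = 28.02 m

Culmann's analysis gives the critical failure plane at α_cr = (β + φ')/2 = (73.2 + 27.9)/2 = 50.5°, and the critical height
H_c = (4c'/γ) · sinβ cosφ' / [1 − cos(β − φ')]
    = (4·44.2/18.0) · sin73.2°·cos27.9° / [1 − cos(45.3°)]
    = 9.822 · 0.9573·0.8838 / [1 − 0.7034]
    = 9.822 · 0.8460 / 0.2966
    = 28.02 m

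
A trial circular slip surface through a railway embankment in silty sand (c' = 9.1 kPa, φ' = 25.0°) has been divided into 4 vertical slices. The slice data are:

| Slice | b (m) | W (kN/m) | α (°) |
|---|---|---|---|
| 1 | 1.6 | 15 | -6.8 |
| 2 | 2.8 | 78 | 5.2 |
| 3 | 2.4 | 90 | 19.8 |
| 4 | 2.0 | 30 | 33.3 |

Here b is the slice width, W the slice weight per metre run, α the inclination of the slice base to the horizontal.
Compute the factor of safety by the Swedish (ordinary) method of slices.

Ordinary method of slices: FS = Σ[c'·Δl_i + (W_i cosα_i)·tanφ'] / Σ W_i sinα_i, with Δl_i = b_i / cosα_i.
Slice 1: Δl = 1.6/cos(-6.8°) = 1.611 m; N'_1 = 15·cos(-6.8°) = 14.9; c'Δl = 14.66; W sinα = -1.8
Slice 2: Δl = 2.8/cos5.2° = 2.812 m; N'_2 = 78·cos5.2° = 77.7; c'Δl = 25.59; W sinα = 7.1
Slice 3: Δl = 2.4/cos19.8° = 2.551 m; N'_3 = 90·cos19.8° = 84.7; c'Δl = 23.21; W sinα = 30.5
Slice 4: Δl = 2.0/cos33.3° = 2.393 m; N'_4 = 30·cos33.3° = 25.1; c'Δl = 21.78; W sinα = 16.5
Σc'Δl = 85.2 kN/m; ΣN' = 202.3 kN/m; ΣW sinα = 52.3 kN/m
Resisting = 85.2 + 202.3·tan25.0° = 85.2 + 94.3 = 179.6 kN/m
FS = 179.6 / 52.3 = 3.437

FS = 3.44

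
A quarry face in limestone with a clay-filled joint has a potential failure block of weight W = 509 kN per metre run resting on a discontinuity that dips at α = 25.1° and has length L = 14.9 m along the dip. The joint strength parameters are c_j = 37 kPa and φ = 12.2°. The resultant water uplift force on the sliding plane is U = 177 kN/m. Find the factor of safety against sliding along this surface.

FS = 2.84

Resolving the block weight along and normal to the plane and applying the Mohr–Coulomb strength on the joint:
N' = W cosα − U = 509·cos25.1° − 177 = 283.9 kN/m
Driving force T = W sinα = 509·sin25.1° = 215.9 kN/m
Resisting force R = c_j·L + N'·tanφ = 37·14.9 + 283.9·tan12.2° = 551.3 + 61.4 = 612.7 kN/m
FS = R / T = 612.7 / 215.9 = 2.838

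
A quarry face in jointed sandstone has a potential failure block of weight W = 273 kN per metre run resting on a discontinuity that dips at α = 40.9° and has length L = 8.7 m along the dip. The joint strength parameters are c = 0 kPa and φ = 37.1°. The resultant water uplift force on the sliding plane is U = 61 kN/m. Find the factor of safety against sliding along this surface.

Resolving the block weight along and normal to the plane and applying the Mohr–Coulomb strength on the joint:
N' = W cosα − U = 273·cos40.9° − 61 = 145.3 kN/m
Driving force T = W sinα = 273·sin40.9° = 178.7 kN/m
Resisting force R = c·L + N'·tanφ = 0·8.7 + 145.3·tan37.1° = 0.0 + 109.9 = 109.9 kN/m
FS = R / T = 109.9 / 178.7 = 0.615

FS = 0.61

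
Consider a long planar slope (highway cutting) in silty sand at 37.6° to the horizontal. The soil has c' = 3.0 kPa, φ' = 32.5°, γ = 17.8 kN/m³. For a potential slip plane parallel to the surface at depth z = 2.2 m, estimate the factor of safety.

For an infinite slope with a slip plane parallel to the surface (no pore pressure): FS = [c' + γz cos²β tanφ'] / [γz sinβ cosβ].
γz = 17.8·2.2 = 39.16 kN/m²
Numerator = 3.0 + 39.16·cos²37.6°·tan32.5° = 3.0 + 39.16·0.6277·0.6371 = 18.660 kPa
Denominator = 39.16·sin37.6°·cos37.6° = 39.16·0.6101·0.7923 = 18.930 kPa
FS = 18.660 / 18.930 = 0.986

FS = 0.99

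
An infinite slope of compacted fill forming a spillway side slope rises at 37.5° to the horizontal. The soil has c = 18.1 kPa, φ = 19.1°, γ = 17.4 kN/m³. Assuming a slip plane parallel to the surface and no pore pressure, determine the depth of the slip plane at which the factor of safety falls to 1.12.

Setting FS = 1.12 in FS = [c + γz cos²β tanφ] / [γz sinβ cosβ] and solving for z:
z = c / [γ cosβ (FS·sinβ − cosβ·tanφ)]
  = 18.1 / [17.4·cos37.5°·(1.12·sin37.5° − cos37.5°·tan19.1°)]
  = 18.1 / [17.4·0.7934·(1.12·0.6088 − 0.7934·0.3463)]
  = 18.1 / 5.6196 = 3.221 m

z = 3.22 m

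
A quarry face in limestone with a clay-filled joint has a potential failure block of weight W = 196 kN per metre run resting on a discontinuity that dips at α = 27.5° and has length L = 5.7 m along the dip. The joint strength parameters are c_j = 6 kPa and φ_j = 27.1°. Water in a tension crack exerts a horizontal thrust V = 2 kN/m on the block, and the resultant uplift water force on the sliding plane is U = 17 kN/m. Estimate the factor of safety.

Resolving the block weight along and normal to the plane and applying the Mohr–Coulomb strength on the joint:
N' = W cosα − U − V sinα = 196·cos27.5° − 17 − 2·sin27.5° = 155.9 kN/m
Driving force T = W sinα + V cosα = 196·sin27.5° + 2·cos27.5° = 92.3 kN/m
Resisting force R = c_j·L + N'·tanφ_j = 6·5.7 + 155.9·tan27.1° = 34.2 + 79.8 = 114.0 kN/m
FS = R / T = 114.0 / 92.3 = 1.235

FS = 1.24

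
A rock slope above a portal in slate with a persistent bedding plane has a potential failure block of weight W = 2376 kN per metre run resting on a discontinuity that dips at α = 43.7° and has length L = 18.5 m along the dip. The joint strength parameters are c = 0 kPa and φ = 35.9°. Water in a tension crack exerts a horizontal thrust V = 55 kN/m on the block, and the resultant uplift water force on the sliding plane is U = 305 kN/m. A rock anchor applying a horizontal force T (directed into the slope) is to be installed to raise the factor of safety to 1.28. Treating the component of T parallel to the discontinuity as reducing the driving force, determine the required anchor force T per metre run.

Resolving forces along and normal to the sliding plane, with the horizontal anchor force T adding T·sinα to the effective normal force and T·cosα acting up the plane against the driving force:
FS = [cL + (W cosα − U − V sinα + T sinα) tanφ] / [W sinα + V cosα − T cosα]
Without the anchor: N' = 1374.8 kN/m, driving T_d = 1681.3 kN/m, resisting R = 0·18.5 + 1374.8·tan35.9° = 995.2 kN/m, FS = 0.59.
Setting FS = 1.28 and solving for T:
1.28·(1681.3 − T cos43.7°) = 995.2 + T sin43.7°·tan35.9°
T·(sin43.7°·tan35.9° + 1.28·cos43.7°) = 1.28·1681.3 − 995.2
T·(0.6909·0.7239 + 1.28·0.7230) = 2152.1 − 995.2 = 1156.9
T·1.4255 = 1156.9
T = 811.6 kN/m

T = 812 kN/m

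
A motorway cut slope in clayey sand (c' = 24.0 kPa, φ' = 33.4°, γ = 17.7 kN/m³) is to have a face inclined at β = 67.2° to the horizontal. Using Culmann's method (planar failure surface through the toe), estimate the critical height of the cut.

H_c = 24.70 m

Culmann's analysis gives the critical failure plane at α_cr = (β + φ')/2 = (67.2 + 33.4)/2 = 50.3°, and the critical height
H_c = (4c'/γ) · sinβ cosφ' / [1 − cos(β − φ')]
    = (4·24.0/17.7) · sin67.2°·cos33.4° / [1 − cos(33.8°)]
    = 5.424 · 0.9219·0.8348 / [1 − 0.8310]
    = 5.424 · 0.7696 / 0.1690
    = 24.70 m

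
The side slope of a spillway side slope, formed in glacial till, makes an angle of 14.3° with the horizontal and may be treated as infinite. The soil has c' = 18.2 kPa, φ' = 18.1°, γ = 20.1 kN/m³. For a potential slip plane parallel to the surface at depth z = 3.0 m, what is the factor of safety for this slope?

FS = 2.54

For an infinite slope with a slip plane parallel to the surface (no pore pressure): FS = [c' + γz cos²β tanφ'] / [γz sinβ cosβ].
γz = 20.1·3.0 = 60.30 kN/m²
Numerator = 18.2 + 60.30·cos²14.3°·tan18.1° = 18.2 + 60.30·0.9390·0.3269 = 36.707 kPa
Denominator = 60.30·sin14.3°·cos14.3° = 60.30·0.2470·0.9690 = 14.433 kPa
FS = 36.707 / 14.433 = 2.543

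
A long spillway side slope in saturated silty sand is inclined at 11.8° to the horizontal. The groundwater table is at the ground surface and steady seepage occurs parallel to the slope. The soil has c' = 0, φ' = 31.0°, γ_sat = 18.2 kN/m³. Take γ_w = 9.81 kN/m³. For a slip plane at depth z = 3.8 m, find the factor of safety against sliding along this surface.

With seepage parallel to the slope and the water table at the surface, the effective normal stress on the slip plane uses the buoyant unit weight γ' = γ_sat − γ_w while the driving shear stress uses γ_sat:
FS = [c' + γ' z cos²β tanφ'] / [γ_sat z sinβ cosβ]
(For c' = 0 this reduces to FS = (γ'/γ_sat)·tanφ'/tanβ.)
γ' = 18.2 − 9.81 = 8.39 kN/m³
Numerator = 0.0 + 8.39·3.8·cos²11.8°·tan31.0° = 0.0 + 8.39·3.8·0.9582·0.6009 = 18.356 kPa
Denominator = 18.2·3.8·sin11.8°·cos11.8° = 18.2·3.8·0.2045·0.9789 = 13.844 kPa
FS = 18.356 / 13.844 = 1.326

FS = 1.33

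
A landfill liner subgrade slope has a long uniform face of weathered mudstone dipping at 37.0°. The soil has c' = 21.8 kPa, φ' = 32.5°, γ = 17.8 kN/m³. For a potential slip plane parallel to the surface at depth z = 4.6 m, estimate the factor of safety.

For an infinite slope with a slip plane parallel to the surface (no pore pressure): FS = [c' + γz cos²β tanφ'] / [γz sinβ cosβ].
γz = 17.8·4.6 = 81.88 kN/m²
Numerator = 21.8 + 81.88·cos²37.0°·tan32.5° = 21.8 + 81.88·0.6378·0.6371 = 55.071 kPa
Denominator = 81.88·sin37.0°·cos37.0° = 81.88·0.6018·0.7986 = 39.354 kPa
FS = 55.071 / 39.354 = 1.399

FS = 1.40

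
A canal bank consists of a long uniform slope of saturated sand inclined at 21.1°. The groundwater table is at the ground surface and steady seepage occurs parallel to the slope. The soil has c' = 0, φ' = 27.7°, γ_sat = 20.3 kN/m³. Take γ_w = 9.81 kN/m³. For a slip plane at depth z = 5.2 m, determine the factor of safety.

With seepage parallel to the slope and the water table at the surface, the effective normal stress on the slip plane uses the buoyant unit weight γ' = γ_sat − γ_w while the driving shear stress uses γ_sat:
FS = [c' + γ' z cos²β tanφ'] / [γ_sat z sinβ cosβ]
(For c' = 0 this reduces to FS = (γ'/γ_sat)·tanφ'/tanβ.)
γ' = 20.3 − 9.81 = 10.49 kN/m³
Numerator = 0.0 + 10.49·5.2·cos²21.1°·tan27.7° = 0.0 + 10.49·5.2·0.8704·0.5250 = 24.927 kPa
Denominator = 20.3·5.2·sin21.1°·cos21.1° = 20.3·5.2·0.3600·0.9330 = 35.453 kPa
FS = 24.927 / 35.453 = 0.703

FS = 0.70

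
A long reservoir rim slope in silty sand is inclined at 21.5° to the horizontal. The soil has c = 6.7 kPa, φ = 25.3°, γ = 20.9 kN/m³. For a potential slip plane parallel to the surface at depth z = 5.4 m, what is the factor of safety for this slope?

FS = 1.37

For an infinite slope with a slip plane parallel to the surface (no pore pressure): FS = [c + γz cos²β tanφ] / [γz sinβ cosβ].
γz = 20.9·5.4 = 112.86 kN/m²
Numerator = 6.7 + 112.86·cos²21.5°·tan25.3° = 6.7 + 112.86·0.8657·0.4727 = 52.883 kPa
Denominator = 112.86·sin21.5°·cos21.5° = 112.86·0.3665·0.9304 = 38.485 kPa
FS = 52.883 / 38.485 = 1.374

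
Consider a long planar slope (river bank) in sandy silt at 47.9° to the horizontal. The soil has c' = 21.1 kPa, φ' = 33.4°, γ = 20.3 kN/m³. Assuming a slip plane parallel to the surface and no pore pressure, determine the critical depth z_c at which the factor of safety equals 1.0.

z_c = 5.17 m

Setting FS = 1.00 in FS = [c' + γz cos²β tanφ'] / [γz sinβ cosβ] and solving for z:
z = c' / [γ cosβ (FS·sinβ − cosβ·tanφ')]
  = 21.1 / [20.3·cos47.9°·(1.00·sin47.9° − cos47.9°·tan33.4°)]
  = 21.1 / [20.3·0.6704·(1.00·0.7420 − 0.6704·0.6594)]
  = 21.1 / 4.0817 = 5.169 m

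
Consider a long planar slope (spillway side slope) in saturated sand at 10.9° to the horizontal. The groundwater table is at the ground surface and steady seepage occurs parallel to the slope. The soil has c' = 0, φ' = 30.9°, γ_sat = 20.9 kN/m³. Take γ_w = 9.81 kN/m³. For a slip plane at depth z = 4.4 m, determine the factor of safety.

With seepage parallel to the slope and the water table at the surface, the effective normal stress on the slip plane uses the buoyant unit weight γ' = γ_sat − γ_w while the driving shear stress uses γ_sat:
FS = [c' + γ' z cos²β tanφ'] / [γ_sat z sinβ cosβ]
(For c' = 0 this reduces to FS = (γ'/γ_sat)·tanφ'/tanβ.)
γ' = 20.9 − 9.81 = 11.09 kN/m³
Numerator = 0.0 + 11.09·4.4·cos²10.9°·tan30.9° = 0.0 + 11.09·4.4·0.9642·0.5985 = 28.160 kPa
Denominator = 20.9·4.4·sin10.9°·cos10.9° = 20.9·4.4·0.1891·0.9820 = 17.075 kPa
FS = 28.160 / 17.075 = 1.649

FS = 1.65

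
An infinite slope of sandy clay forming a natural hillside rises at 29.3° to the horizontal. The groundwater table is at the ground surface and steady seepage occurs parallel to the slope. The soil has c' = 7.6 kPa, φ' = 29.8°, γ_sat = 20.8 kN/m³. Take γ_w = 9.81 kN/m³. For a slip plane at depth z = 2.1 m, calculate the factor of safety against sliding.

FS = 0.95

With seepage parallel to the slope and the water table at the surface, the effective normal stress on the slip plane uses the buoyant unit weight γ' = γ_sat − γ_w while the driving shear stress uses γ_sat:
FS = [c' + γ' z cos²β tanφ'] / [γ_sat z sinβ cosβ]
γ' = 20.8 − 9.81 = 10.99 kN/m³
Numerator = 7.6 + 10.99·2.1·cos²29.3°·tan29.8° = 7.6 + 10.99·2.1·0.7605·0.5727 = 17.652 kPa
Denominator = 20.8·2.1·sin29.3°·cos29.3° = 20.8·2.1·0.4894·0.8721 = 18.642 kPa
FS = 17.652 / 18.642 = 0.947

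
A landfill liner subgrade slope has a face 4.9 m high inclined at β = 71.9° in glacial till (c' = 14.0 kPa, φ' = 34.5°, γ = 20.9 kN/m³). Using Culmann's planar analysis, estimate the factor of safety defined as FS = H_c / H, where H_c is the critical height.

FS = 2.08

H_c = (4c'/γ) · sinβ cosφ' / [1 − cos(β − φ')]
    = (4·14.0/20.9) · sin71.9°·cos34.5° / [1 − cos37.4°]
    = 2.679 · 0.7833 / 0.2056 = 10.21 m
FS = H_c / H = 10.21 / 4.9 = 2.084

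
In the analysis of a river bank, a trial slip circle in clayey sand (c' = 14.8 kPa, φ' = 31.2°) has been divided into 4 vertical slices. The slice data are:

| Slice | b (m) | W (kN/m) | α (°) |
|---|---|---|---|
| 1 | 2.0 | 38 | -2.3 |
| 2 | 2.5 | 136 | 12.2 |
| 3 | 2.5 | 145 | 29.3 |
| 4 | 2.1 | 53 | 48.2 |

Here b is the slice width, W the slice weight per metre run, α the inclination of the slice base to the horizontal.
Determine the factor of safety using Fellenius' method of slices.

Ordinary method of slices: FS = Σ[c'·Δl_i + (W_i cosα_i)·tanφ'] / Σ W_i sinα_i, with Δl_i = b_i / cosα_i.
Slice 1: Δl = 2.0/cos(-2.3°) = 2.002 m; N'_1 = 38·cos(-2.3°) = 38.0; c'Δl = 29.62; W sinα = -1.5
Slice 2: Δl = 2.5/cos12.2° = 2.558 m; N'_2 = 136·cos12.2° = 132.9; c'Δl = 37.85; W sinα = 28.7
Slice 3: Δl = 2.5/cos29.3° = 2.867 m; N'_3 = 145·cos29.3° = 126.5; c'Δl = 42.43; W sinα = 71.0
Slice 4: Δl = 2.1/cos48.2° = 3.151 m; N'_4 = 53·cos48.2° = 35.3; c'Δl = 46.63; W sinα = 39.5
Σc'Δl = 156.5 kN/m; ΣN' = 332.7 kN/m; ΣW sinα = 137.7 kN/m
Resisting = 156.5 + 332.7·tan31.2° = 156.5 + 201.5 = 358.0 kN/m
FS = 358.0 / 137.7 = 2.600

FS = 2.60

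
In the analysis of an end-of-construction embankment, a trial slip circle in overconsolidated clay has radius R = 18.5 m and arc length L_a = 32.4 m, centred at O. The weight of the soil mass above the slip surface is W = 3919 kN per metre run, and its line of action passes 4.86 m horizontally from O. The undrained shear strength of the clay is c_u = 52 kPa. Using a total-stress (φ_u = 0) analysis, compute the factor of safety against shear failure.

Taking moments about the centre O, the resisting moment is provided by the undrained shear strength acting along the arc:
M_R = c_u·L_a·R = 52·32.40·18.5 = 31168.8 kN·m/m
M_D = W·d = 3919·4.86 = 19046.3 kN·m/m
FS = M_R / M_D = 31168.8 / 19046.3 = 1.636

FS = 1.64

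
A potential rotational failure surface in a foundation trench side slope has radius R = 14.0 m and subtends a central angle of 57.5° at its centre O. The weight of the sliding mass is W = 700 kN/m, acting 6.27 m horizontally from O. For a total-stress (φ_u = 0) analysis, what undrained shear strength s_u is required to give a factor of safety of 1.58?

FS = s_u·L_a·R / (W·d), so s_u = FS·W·d / (L_a·R).
Arc length L_a = R·θ = 14.0·(57.5°·π/180) = 14.0·1.0036 = 14.05 m
s_u = 1.58·700·6.27 / (14.05·14.0) = 6934.6 / 196.70 = 35.26 kPa

s_u = 35.3 kPa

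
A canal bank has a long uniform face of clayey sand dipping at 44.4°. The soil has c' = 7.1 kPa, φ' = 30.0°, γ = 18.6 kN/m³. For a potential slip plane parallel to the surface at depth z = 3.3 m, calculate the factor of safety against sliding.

For an infinite slope with a slip plane parallel to the surface (no pore pressure): FS = [c' + γz cos²β tanφ'] / [γz sinβ cosβ].
γz = 18.6·3.3 = 61.38 kN/m²
Numerator = 7.1 + 61.38·cos²44.4°·tan30.0° = 7.1 + 61.38·0.5105·0.5774 = 25.190 kPa
Denominator = 61.38·sin44.4°·cos44.4° = 61.38·0.6997·0.7145 = 30.683 kPa
FS = 25.190 / 30.683 = 0.821

FS = 0.82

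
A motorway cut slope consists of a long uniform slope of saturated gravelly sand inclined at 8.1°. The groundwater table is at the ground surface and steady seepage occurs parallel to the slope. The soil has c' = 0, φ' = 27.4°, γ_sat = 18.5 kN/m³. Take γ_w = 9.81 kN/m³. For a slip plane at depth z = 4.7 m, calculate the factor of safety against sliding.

With seepage parallel to the slope and the water table at the surface, the effective normal stress on the slip plane uses the buoyant unit weight γ' = γ_sat − γ_w while the driving shear stress uses γ_sat:
FS = [c' + γ' z cos²β tanφ'] / [γ_sat z sinβ cosβ]
(For c' = 0 this reduces to FS = (γ'/γ_sat)·tanφ'/tanβ.)
γ' = 18.5 − 9.81 = 8.69 kN/m³
Numerator = 0.0 + 8.69·4.7·cos²8.1°·tan27.4° = 0.0 + 8.69·4.7·0.9801·0.5184 = 20.751 kPa
Denominator = 18.5·4.7·sin8.1°·cos8.1° = 18.5·4.7·0.1409·0.9900 = 12.129 kPa
FS = 20.751 / 12.129 = 1.711

FS = 1.71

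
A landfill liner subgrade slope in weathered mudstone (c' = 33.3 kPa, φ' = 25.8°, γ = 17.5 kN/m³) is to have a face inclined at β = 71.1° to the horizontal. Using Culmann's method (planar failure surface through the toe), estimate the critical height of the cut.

Culmann's analysis gives the critical failure plane at α_cr = (β + φ')/2 = (71.1 + 25.8)/2 = 48.4°, and the critical height
H_c = (4c'/γ) · sinβ cosφ' / [1 − cos(β − φ')]
    = (4·33.3/17.5) · sin71.1°·cos25.8° / [1 − cos(45.3°)]
    = 7.611 · 0.9461·0.9003 / [1 − 0.7034]
    = 7.611 · 0.8518 / 0.2966
    = 21.86 m

H_c = 21.86 m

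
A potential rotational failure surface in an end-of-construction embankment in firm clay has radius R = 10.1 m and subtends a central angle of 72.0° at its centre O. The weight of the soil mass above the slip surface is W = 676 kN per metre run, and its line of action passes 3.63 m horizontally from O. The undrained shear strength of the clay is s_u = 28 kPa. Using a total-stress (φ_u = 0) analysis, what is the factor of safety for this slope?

Taking moments about the centre O, the resisting moment is provided by the undrained shear strength acting along the arc:
Arc length L_a = R·θ = 10.1·(72.0°·π/180) = 10.1·1.2566 = 12.69 m
M_R = s_u·L_a·R = 28·12.69·10.1 = 3589.3 kN·m/m
M_D = W·d = 676·3.63 = 2453.9 kN·m/m
FS = M_R / M_D = 3589.3 / 2453.9 = 1.463

FS = 1.46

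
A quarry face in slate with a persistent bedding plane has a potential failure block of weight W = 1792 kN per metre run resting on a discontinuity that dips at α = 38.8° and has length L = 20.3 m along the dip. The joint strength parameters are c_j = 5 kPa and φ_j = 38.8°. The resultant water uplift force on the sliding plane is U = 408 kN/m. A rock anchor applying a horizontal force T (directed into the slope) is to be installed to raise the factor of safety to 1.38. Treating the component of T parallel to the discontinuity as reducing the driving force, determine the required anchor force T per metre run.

Resolving forces along and normal to the sliding plane, with the horizontal anchor force T adding T·sinα to the effective normal force and T·cosα acting up the plane against the driving force:
FS = [c_jL + (W cosα − U + T sinα) tanφ_j] / [W sinα − T cosα]
Without the anchor: N' = 988.6 kN/m, driving T_d = 1122.9 kN/m, resisting R = 5·20.3 + 988.6·tan38.8° = 896.3 kN/m, FS = 0.80.
Setting FS = 1.38 and solving for T:
1.38·(1122.9 − T cos38.8°) = 896.3 + T sin38.8°·tan38.8°
T·(sin38.8°·tan38.8° + 1.38·cos38.8°) = 1.38·1122.9 − 896.3
T·(0.6266·0.8040 + 1.38·0.7793) = 1549.6 − 896.3 = 653.2
T·1.5793 = 653.2
T = 413.6 kN/m

T = 414 kN/m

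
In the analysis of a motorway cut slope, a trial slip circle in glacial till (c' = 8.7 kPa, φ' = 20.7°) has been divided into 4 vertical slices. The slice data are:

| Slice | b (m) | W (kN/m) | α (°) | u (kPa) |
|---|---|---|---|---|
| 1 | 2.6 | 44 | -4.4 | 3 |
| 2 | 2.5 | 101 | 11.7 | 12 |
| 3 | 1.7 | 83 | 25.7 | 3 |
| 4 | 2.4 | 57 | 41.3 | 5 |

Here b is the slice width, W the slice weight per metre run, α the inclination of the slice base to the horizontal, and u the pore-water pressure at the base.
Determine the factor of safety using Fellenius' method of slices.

FS = 1.82

Ordinary method of slices: FS = Σ[c'·Δl_i + (W_i cosα_i − u_i·Δl_i)·tanφ'] / Σ W_i sinα_i, with Δl_i = b_i / cosα_i.
Slice 1: Δl = 2.6/cos(-4.4°) = 2.608 m; N'_1 = 44·cos(-4.4°) − 3·2.608 = 36.0; c'Δl = 22.69; W sinα = -3.4
Slice 2: Δl = 2.5/cos11.7° = 2.553 m; N'_2 = 101·cos11.7° − 12·2.553 = 68.3; c'Δl = 22.21; W sinα = 20.5
Slice 3: Δl = 1.7/cos25.7° = 1.887 m; N'_3 = 83·cos25.7° − 3·1.887 = 69.1; c'Δl = 16.41; W sinα = 36.0
Slice 4: Δl = 2.4/cos41.3° = 3.195 m; N'_4 = 57·cos41.3° − 5·3.195 = 26.8; c'Δl = 27.79; W sinα = 37.6
Σc'Δl = 89.1 kN/m; ΣN' = 200.3 kN/m; ΣW sinα = 90.7 kN/m
Resisting = 89.1 + 200.3·tan20.7° = 89.1 + 75.7 = 164.8 kN/m
FS = 164.8 / 90.7 = 1.816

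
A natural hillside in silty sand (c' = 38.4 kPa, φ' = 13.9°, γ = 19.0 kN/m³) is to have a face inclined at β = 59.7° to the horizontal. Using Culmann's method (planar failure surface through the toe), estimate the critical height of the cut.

Culmann's analysis gives the critical failure plane at α_cr = (β + φ')/2 = (59.7 + 13.9)/2 = 36.8°, and the critical height
H_c = (4c'/γ) · sinβ cosφ' / [1 − cos(β − φ')]
    = (4·38.4/19.0) · sin59.7°·cos13.9° / [1 − cos(45.8°)]
    = 8.084 · 0.8634·0.9707 / [1 − 0.6972]
    = 8.084 · 0.8381 / 0.3028
    = 22.37 m

H_c = 22.37 m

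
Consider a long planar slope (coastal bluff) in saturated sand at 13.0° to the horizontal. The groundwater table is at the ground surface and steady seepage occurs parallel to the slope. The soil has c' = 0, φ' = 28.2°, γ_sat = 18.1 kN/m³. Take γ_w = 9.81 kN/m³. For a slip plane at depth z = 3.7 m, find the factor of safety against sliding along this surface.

FS = 1.06

With seepage parallel to the slope and the water table at the surface, the effective normal stress on the slip plane uses the buoyant unit weight γ' = γ_sat − γ_w while the driving shear stress uses γ_sat:
FS = [c' + γ' z cos²β tanφ'] / [γ_sat z sinβ cosβ]
(For c' = 0 this reduces to FS = (γ'/γ_sat)·tanφ'/tanβ.)
γ' = 18.1 − 9.81 = 8.29 kN/m³
Numerator = 0.0 + 8.29·3.7·cos²13.0°·tan28.2° = 0.0 + 8.29·3.7·0.9494·0.5362 = 15.614 kPa
Denominator = 18.1·3.7·sin13.0°·cos13.0° = 18.1·3.7·0.2250·0.9744 = 14.679 kPa
FS = 15.614 / 14.679 = 1.064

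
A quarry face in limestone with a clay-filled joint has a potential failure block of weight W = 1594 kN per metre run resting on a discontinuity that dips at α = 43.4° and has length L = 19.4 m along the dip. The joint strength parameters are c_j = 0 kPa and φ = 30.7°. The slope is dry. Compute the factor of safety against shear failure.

FS = 0.63

Resolving the block weight along and normal to the plane and applying the Mohr–Coulomb strength on the joint:
N' = W cosα = 1594·cos43.4° = 1158.2 kN/m
Driving force T = W sinα = 1594·sin43.4° = 1095.2 kN/m
Resisting force R = c_j·L + N'·tanφ = 0·19.4 + 1158.2·tan30.7° = 0.0 + 687.7 = 687.7 kN/m
FS = R / T = 687.7 / 1095.2 = 0.628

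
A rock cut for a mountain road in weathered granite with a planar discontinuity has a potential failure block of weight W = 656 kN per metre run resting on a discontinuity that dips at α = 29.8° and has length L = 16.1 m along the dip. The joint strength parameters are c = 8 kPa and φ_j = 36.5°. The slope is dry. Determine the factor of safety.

Resolving the block weight along and normal to the plane and applying the Mohr–Coulomb strength on the joint:
N' = W cosα = 656·cos29.8° = 569.3 kN/m
Driving force T = W sinα = 656·sin29.8° = 326.0 kN/m
Resisting force R = c·L + N'·tanφ_j = 8·16.1 + 569.3·tan36.5° = 128.8 + 421.2 = 550.0 kN/m
FS = R / T = 550.0 / 326.0 = 1.687

FS = 1.69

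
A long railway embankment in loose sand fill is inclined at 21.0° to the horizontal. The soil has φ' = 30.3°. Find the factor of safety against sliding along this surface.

For a dry cohesionless infinite slope the factor of safety is FS = tanφ' / tanβ.
FS = tan30.3° / tan21.0° = 0.5844 / 0.3839 = 1.522

FS = 1.52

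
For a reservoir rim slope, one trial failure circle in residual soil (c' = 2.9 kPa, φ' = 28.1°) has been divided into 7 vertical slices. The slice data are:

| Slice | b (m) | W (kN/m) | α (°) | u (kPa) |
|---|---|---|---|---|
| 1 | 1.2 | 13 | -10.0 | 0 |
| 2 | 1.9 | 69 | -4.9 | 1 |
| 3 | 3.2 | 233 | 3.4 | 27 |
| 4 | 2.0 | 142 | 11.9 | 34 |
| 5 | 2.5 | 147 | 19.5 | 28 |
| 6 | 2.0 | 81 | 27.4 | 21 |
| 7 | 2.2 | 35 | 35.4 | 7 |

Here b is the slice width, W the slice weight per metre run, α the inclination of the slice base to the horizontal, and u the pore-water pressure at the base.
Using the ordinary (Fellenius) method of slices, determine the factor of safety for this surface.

FS = 1.81

Ordinary method of slices: FS = Σ[c'·Δl_i + (W_i cosα_i − u_i·Δl_i)·tanφ'] / Σ W_i sinα_i, with Δl_i = b_i / cosα_i.
Slice 1: Δl = 1.2/cos(-10.0°) = 1.219 m; N'_1 = 13·cos(-10.0°) − 0·1.219 = 12.8; c'Δl = 3.53; W sinα = -2.3
Slice 2: Δl = 1.9/cos(-4.9°) = 1.907 m; N'_2 = 69·cos(-4.9°) − 1·1.907 = 66.8; c'Δl = 5.53; W sinα = -5.9
Slice 3: Δl = 3.2/cos3.4° = 3.206 m; N'_3 = 233·cos3.4° − 27·3.206 = 146.0; c'Δl = 9.30; W sinα = 13.8
Slice 4: Δl = 2.0/cos11.9° = 2.044 m; N'_4 = 142·cos11.9° − 34·2.044 = 69.5; c'Δl = 5.93; W sinα = 29.3
Slice 5: Δl = 2.5/cos19.5° = 2.652 m; N'_5 = 147·cos19.5° − 28·2.652 = 64.3; c'Δl = 7.69; W sinα = 49.1
Slice 6: Δl = 2.0/cos27.4° = 2.253 m; N'_6 = 81·cos27.4° − 21·2.253 = 24.6; c'Δl = 6.53; W sinα = 37.3
Slice 7: Δl = 2.2/cos35.4° = 2.699 m; N'_7 = 35·cos35.4° − 7·2.699 = 9.6; c'Δl = 7.83; W sinα = 20.3
Σc'Δl = 46.3 kN/m; ΣN' = 393.7 kN/m; ΣW sinα = 141.6 kN/m
Resisting = 46.3 + 393.7·tan28.1° = 46.3 + 210.2 = 256.5 kN/m
FS = 256.5 / 141.6 = 1.812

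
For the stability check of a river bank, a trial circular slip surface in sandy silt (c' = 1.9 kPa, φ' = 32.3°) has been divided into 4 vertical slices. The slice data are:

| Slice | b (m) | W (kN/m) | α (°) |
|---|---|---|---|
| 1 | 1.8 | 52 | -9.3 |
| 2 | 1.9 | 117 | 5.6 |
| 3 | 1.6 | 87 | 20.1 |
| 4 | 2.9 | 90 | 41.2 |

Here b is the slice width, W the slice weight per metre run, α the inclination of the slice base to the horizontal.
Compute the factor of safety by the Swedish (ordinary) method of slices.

FS = 2.37

Ordinary method of slices: FS = Σ[c'·Δl_i + (W_i cosα_i)·tanφ'] / Σ W_i sinα_i, with Δl_i = b_i / cosα_i.
Slice 1: Δl = 1.8/cos(-9.3°) = 1.824 m; N'_1 = 52·cos(-9.3°) = 51.3; c'Δl = 3.47; W sinα = -8.4
Slice 2: Δl = 1.9/cos5.6° = 1.909 m; N'_2 = 117·cos5.6° = 116.4; c'Δl = 3.63; W sinα = 11.4
Slice 3: Δl = 1.6/cos20.1° = 1.704 m; N'_3 = 87·cos20.1° = 81.7; c'Δl = 3.24; W sinα = 29.9
Slice 4: Δl = 2.9/cos41.2° = 3.854 m; N'_4 = 90·cos41.2° = 67.7; c'Δl = 7.32; W sinα = 59.3
Σc'Δl = 17.7 kN/m; ΣN' = 317.2 kN/m; ΣW sinα = 92.2 kN/m
Resisting = 17.7 + 317.2·tan32.3° = 17.7 + 200.5 = 218.2 kN/m
FS = 218.2 / 92.2 = 2.366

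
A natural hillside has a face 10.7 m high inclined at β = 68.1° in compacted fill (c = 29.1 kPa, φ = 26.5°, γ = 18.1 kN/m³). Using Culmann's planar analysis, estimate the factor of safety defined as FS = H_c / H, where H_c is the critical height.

H_c = (4c/γ) · sinβ cosφ / [1 − cos(β − φ)]
    = (4·29.1/18.1) · sin68.1°·cos26.5° / [1 − cos41.6°]
    = 6.431 · 0.8304 / 0.2522 = 21.17 m
FS = H_c / H = 21.17 / 10.7 = 1.979

FS = 1.98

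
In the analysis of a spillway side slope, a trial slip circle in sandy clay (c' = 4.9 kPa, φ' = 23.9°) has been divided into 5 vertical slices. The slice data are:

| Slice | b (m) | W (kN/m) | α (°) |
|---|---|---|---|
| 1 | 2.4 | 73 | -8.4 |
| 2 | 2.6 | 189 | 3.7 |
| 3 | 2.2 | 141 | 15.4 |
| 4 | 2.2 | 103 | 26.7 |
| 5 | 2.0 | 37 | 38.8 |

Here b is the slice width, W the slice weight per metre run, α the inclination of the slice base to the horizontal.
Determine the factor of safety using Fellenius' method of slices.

FS = 2.67

Ordinary method of slices: FS = Σ[c'·Δl_i + (W_i cosα_i)·tanφ'] / Σ W_i sinα_i, with Δl_i = b_i / cosα_i.
Slice 1: Δl = 2.4/cos(-8.4°) = 2.426 m; N'_1 = 73·cos(-8.4°) = 72.2; c'Δl = 11.89; W sinα = -10.7
Slice 2: Δl = 2.6/cos3.7° = 2.605 m; N'_2 = 189·cos3.7° = 188.6; c'Δl = 12.77; W sinα = 12.2
Slice 3: Δl = 2.2/cos15.4° = 2.282 m; N'_3 = 141·cos15.4° = 135.9; c'Δl = 11.18; W sinα = 37.4
Slice 4: Δl = 2.2/cos26.7° = 2.463 m; N'_4 = 103·cos26.7° = 92.0; c'Δl = 12.07; W sinα = 46.3
Slice 5: Δl = 2.0/cos38.8° = 2.566 m; N'_5 = 37·cos38.8° = 28.8; c'Δl = 12.57; W sinα = 23.2
Σc'Δl = 60.5 kN/m; ΣN' = 517.6 kN/m; ΣW sinα = 108.4 kN/m
Resisting = 60.5 + 517.6·tan23.9° = 60.5 + 229.4 = 289.9 kN/m
FS = 289.9 / 108.4 = 2.673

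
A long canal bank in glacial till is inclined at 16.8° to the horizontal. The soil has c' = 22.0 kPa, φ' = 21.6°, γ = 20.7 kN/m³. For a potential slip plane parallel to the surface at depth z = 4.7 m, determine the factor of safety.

FS = 2.13

For an infinite slope with a slip plane parallel to the surface (no pore pressure): FS = [c' + γz cos²β tanφ'] / [γz sinβ cosβ].
γz = 20.7·4.7 = 97.29 kN/m²
Numerator = 22.0 + 97.29·cos²16.8°·tan21.6° = 22.0 + 97.29·0.9165·0.3959 = 57.302 kPa
Denominator = 97.29·sin16.8°·cos16.8° = 97.29·0.2890·0.9573 = 26.920 kPa
FS = 57.302 / 26.920 = 2.129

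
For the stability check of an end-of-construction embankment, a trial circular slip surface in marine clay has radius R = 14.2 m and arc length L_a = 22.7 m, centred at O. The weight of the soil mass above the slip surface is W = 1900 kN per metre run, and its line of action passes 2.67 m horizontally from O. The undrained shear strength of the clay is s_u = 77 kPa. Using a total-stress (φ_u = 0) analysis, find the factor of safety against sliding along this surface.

FS = 4.89

Taking moments about the centre O, the resisting moment is provided by the undrained shear strength acting along the arc:
M_R = s_u·L_a·R = 77·22.70·14.2 = 24820.2 kN·m/m
M_D = W·d = 1900·2.67 = 5073.0 kN·m/m
FS = M_R / M_D = 24820.2 / 5073.0 = 4.893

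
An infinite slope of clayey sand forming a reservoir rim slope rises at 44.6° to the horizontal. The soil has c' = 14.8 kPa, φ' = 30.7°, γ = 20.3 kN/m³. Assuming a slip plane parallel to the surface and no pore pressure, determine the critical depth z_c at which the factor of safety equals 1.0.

z_c = 3.66 m

Setting FS = 1.00 in FS = [c' + γz cos²β tanφ'] / [γz sinβ cosβ] and solving for z:
z = c' / [γ cosβ (FS·sinβ − cosβ·tanφ')]
  = 14.8 / [20.3·cos44.6°·(1.00·sin44.6° − cos44.6°·tan30.7°)]
  = 14.8 / [20.3·0.7120·(1.00·0.7022 − 0.7120·0.5938)]
  = 14.8 / 4.0382 = 3.665 m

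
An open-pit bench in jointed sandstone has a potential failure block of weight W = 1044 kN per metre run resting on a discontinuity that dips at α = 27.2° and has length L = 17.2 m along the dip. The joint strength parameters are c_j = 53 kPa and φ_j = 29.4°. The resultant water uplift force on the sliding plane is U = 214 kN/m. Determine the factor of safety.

FS = 2.75

Resolving the block weight along and normal to the plane and applying the Mohr–Coulomb strength on the joint:
N' = W cosα − U = 1044·cos27.2° − 214 = 714.6 kN/m
Driving force T = W sinα = 1044·sin27.2° = 477.2 kN/m
Resisting force R = c_j·L + N'·tanφ_j = 53·17.2 + 714.6·tan29.4° = 911.6 + 402.6 = 1314.2 kN/m
FS = R / T = 1314.2 / 477.2 = 2.754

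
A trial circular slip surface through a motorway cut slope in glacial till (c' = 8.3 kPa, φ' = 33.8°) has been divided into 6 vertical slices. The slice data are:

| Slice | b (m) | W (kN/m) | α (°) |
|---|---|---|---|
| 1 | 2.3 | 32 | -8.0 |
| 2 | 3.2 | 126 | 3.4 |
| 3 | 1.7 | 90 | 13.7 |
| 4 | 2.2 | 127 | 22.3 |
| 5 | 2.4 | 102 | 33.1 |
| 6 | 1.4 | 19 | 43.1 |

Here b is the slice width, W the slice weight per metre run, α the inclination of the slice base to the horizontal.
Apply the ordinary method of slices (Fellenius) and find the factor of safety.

FS = 3.04

Ordinary method of slices: FS = Σ[c'·Δl_i + (W_i cosα_i)·tanφ'] / Σ W_i sinα_i, with Δl_i = b_i / cosα_i.
Slice 1: Δl = 2.3/cos(-8.0°) = 2.323 m; N'_1 = 32·cos(-8.0°) = 31.7; c'Δl = 19.28; W sinα = -4.5
Slice 2: Δl = 3.2/cos3.4° = 3.206 m; N'_2 = 126·cos3.4° = 125.8; c'Δl = 26.61; W sinα = 7.5
Slice 3: Δl = 1.7/cos13.7° = 1.750 m; N'_3 = 90·cos13.7° = 87.4; c'Δl = 14.52; W sinα = 21.3
Slice 4: Δl = 2.2/cos22.3° = 2.378 m; N'_4 = 127·cos22.3° = 117.5; c'Δl = 19.74; W sinα = 48.2
Slice 5: Δl = 2.4/cos33.1° = 2.865 m; N'_5 = 102·cos33.1° = 85.4; c'Δl = 23.78; W sinα = 55.7
Slice 6: Δl = 1.4/cos43.1° = 1.917 m; N'_6 = 19·cos43.1° = 13.9; c'Δl = 15.91; W sinα = 13.0
Σc'Δl = 119.8 kN/m; ΣN' = 461.7 kN/m; ΣW sinα = 141.2 kN/m
Resisting = 119.8 + 461.7·tan33.8° = 119.8 + 309.1 = 428.9 kN/m
FS = 428.9 / 141.2 = 3.038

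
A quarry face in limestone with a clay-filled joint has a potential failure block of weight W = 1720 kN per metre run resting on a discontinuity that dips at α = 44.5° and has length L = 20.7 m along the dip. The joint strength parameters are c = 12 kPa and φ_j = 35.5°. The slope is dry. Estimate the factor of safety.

FS = 0.93

Resolving the block weight along and normal to the plane and applying the Mohr–Coulomb strength on the joint:
N' = W cosα = 1720·cos44.5° = 1226.8 kN/m
Driving force T = W sinα = 1720·sin44.5° = 1205.6 kN/m
Resisting force R = c·L + N'·tanφ_j = 12·20.7 + 1226.8·tan35.5° = 248.4 + 875.1 = 1123.5 kN/m
FS = R / T = 1123.5 / 1205.6 = 0.932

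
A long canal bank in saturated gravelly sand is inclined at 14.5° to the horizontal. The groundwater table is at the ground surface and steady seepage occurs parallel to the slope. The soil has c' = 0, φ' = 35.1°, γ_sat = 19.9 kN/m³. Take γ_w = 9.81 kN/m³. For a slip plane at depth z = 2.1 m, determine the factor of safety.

FS = 1.38

With seepage parallel to the slope and the water table at the surface, the effective normal stress on the slip plane uses the buoyant unit weight γ' = γ_sat − γ_w while the driving shear stress uses γ_sat:
FS = [c' + γ' z cos²β tanφ'] / [γ_sat z sinβ cosβ]
(For c' = 0 this reduces to FS = (γ'/γ_sat)·tanφ'/tanβ.)
γ' = 19.9 − 9.81 = 10.09 kN/m³
Numerator = 0.0 + 10.09·2.1·cos²14.5°·tan35.1° = 0.0 + 10.09·2.1·0.9373·0.7028 = 13.958 kPa
Denominator = 19.9·2.1·sin14.5°·cos14.5° = 19.9·2.1·0.2504·0.9681 = 10.130 kPa
FS = 13.958 / 10.130 = 1.378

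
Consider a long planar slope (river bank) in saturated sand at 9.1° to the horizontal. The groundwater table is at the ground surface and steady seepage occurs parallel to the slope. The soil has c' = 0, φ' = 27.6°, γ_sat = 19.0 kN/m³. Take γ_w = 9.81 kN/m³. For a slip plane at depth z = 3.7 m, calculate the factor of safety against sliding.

FS = 1.58

With seepage parallel to the slope and the water table at the surface, the effective normal stress on the slip plane uses the buoyant unit weight γ' = γ_sat − γ_w while the driving shear stress uses γ_sat:
FS = [c' + γ' z cos²β tanφ'] / [γ_sat z sinβ cosβ]
(For c' = 0 this reduces to FS = (γ'/γ_sat)·tanφ'/tanβ.)
γ' = 19.0 − 9.81 = 9.19 kN/m³
Numerator = 0.0 + 9.19·3.7·cos²9.1°·tan27.6° = 0.0 + 9.19·3.7·0.9750·0.5228 = 17.332 kPa
Denominator = 19.0·3.7·sin9.1°·cos9.1° = 19.0·3.7·0.1582·0.9874 = 10.979 kPa
FS = 17.332 / 10.979 = 1.579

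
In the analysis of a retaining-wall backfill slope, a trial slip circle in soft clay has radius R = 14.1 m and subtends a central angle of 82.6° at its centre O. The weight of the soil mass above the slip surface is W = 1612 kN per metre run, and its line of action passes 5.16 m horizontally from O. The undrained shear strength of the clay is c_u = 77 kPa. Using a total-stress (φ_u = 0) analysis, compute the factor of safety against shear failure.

Taking moments about the centre O, the resisting moment is provided by the undrained shear strength acting along the arc:
Arc length L_a = R·θ = 14.1·(82.6°·π/180) = 14.1·1.4416 = 20.33 m
M_R = c_u·L_a·R = 77·20.33·14.1 = 22069.2 kN·m/m
M_D = W·d = 1612·5.16 = 8317.9 kN·m/m
FS = M_R / M_D = 22069.2 / 8317.9 = 2.653

FS = 2.65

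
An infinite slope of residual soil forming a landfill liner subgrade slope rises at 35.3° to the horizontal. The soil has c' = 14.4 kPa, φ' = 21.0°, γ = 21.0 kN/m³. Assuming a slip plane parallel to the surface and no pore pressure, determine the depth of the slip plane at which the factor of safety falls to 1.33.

z = 1.85 m

Setting FS = 1.33 in FS = [c' + γz cos²β tanφ'] / [γz sinβ cosβ] and solving for z:
z = c' / [γ cosβ (FS·sinβ − cosβ·tanφ')]
  = 14.4 / [21.0·cos35.3°·(1.33·sin35.3° − cos35.3°·tan21.0°)]
  = 14.4 / [21.0·0.8161·(1.33·0.5779 − 0.8161·0.3839)]
  = 14.4 / 7.8027 = 1.846 m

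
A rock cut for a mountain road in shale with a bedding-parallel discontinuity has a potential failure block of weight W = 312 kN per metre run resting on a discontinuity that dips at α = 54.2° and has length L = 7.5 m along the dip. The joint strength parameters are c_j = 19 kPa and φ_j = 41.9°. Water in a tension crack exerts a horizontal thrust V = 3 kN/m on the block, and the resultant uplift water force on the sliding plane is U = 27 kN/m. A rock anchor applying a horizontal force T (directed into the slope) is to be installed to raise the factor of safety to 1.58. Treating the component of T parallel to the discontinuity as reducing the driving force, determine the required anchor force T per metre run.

Resolving forces along and normal to the sliding plane, with the horizontal anchor force T adding T·sinα to the effective normal force and T·cosα acting up the plane against the driving force:
FS = [c_jL + (W cosα − U − V sinα + T sinα) tanφ_j] / [W sinα + V cosα − T cosα]
Without the anchor: N' = 153.1 kN/m, driving T_d = 254.8 kN/m, resisting R = 19·7.5 + 153.1·tan41.9° = 279.8 kN/m, FS = 1.10.
Setting FS = 1.58 and solving for T:
1.58·(254.8 − T cos54.2°) = 279.8 + T sin54.2°·tan41.9°
T·(sin54.2°·tan41.9° + 1.58·cos54.2°) = 1.58·254.8 − 279.8
T·(0.8111·0.8972 + 1.58·0.5850) = 402.6 − 279.8 = 122.7
T·1.6520 = 122.7
T = 74.3 kN/m

T = 74 kN/m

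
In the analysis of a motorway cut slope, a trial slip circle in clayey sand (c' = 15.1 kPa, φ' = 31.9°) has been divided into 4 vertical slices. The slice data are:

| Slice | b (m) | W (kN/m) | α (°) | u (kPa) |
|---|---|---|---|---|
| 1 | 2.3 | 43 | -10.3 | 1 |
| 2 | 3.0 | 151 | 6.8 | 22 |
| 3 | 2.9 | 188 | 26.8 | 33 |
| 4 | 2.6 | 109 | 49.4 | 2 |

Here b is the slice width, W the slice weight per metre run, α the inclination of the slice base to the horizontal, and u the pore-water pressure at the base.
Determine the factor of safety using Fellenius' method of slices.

Ordinary method of slices: FS = Σ[c'·Δl_i + (W_i cosα_i − u_i·Δl_i)·tanφ'] / Σ W_i sinα_i, with Δl_i = b_i / cosα_i.
Slice 1: Δl = 2.3/cos(-10.3°) = 2.338 m; N'_1 = 43·cos(-10.3°) − 1·2.338 = 40.0; c'Δl = 35.30; W sinα = -7.7
Slice 2: Δl = 3.0/cos6.8° = 3.021 m; N'_2 = 151·cos6.8° − 22·3.021 = 83.5; c'Δl = 45.62; W sinα = 17.9
Slice 3: Δl = 2.9/cos26.8° = 3.249 m; N'_3 = 188·cos26.8° − 33·3.249 = 60.6; c'Δl = 49.06; W sinα = 84.8
Slice 4: Δl = 2.6/cos49.4° = 3.995 m; N'_4 = 109·cos49.4° − 2·3.995 = 62.9; c'Δl = 60.33; W sinα = 82.8
Σc'Δl = 190.3 kN/m; ΣN' = 247.0 kN/m; ΣW sinα = 177.7 kN/m
Resisting = 190.3 + 247.0·tan31.9° = 190.3 + 153.7 = 344.0 kN/m
FS = 344.0 / 177.7 = 1.936

FS = 1.94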